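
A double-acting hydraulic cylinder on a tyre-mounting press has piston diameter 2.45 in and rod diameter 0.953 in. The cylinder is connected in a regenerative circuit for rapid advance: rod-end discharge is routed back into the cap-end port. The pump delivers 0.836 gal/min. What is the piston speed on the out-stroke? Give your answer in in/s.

v ≈ 4.51 in/s

In regeneration the rod-end outflow joins the pump flow into the cap end, so the net volume the pump must supply per unit advance equals the rod cross-section area.
Rod cross-section A_rod = π/4 × (0.953 in)² = 0.7133 in^2
v = Q_pump / A_rod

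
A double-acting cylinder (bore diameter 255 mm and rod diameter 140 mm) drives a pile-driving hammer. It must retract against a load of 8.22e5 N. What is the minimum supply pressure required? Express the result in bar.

P ≈ 230 bar

Rod-side annular area A_ann = π/4 × (255² − 140²) = 35680 mm^2
Retraction: pressure acts on the annular area.
P = F / A = 8.22e5 N / A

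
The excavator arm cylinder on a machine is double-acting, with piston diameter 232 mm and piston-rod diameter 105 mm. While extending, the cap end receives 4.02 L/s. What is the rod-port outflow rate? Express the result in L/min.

Cap-side area A_cap = π/4 × (232 mm)² = 42270 mm^2
Rod-side annular area A_ann = π/4 × (232² − 105²) = 33610 mm^2
Piston speed v = Q_in/A_cap; rod-end outflow Q_out = v × A_ann = Q_in × A_ann/A_cap.

Q_out ≈ 192 L/min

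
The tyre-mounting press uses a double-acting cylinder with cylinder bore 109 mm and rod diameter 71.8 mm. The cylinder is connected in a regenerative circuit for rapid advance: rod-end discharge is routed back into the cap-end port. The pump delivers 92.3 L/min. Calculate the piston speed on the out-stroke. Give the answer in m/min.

In regeneration the rod-end outflow joins the pump flow into the cap end, so the net volume the pump must supply per unit advance equals the rod cross-section area.
Rod cross-section A_rod = π/4 × (71.8 mm)² = 4049 mm^2
v = Q_pump / A_rod

v ≈ 22.8 m/min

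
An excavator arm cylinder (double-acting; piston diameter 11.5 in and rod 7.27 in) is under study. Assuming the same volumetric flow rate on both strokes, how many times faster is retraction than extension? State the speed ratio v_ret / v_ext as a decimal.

v_ret/v_ext ≈ 1.67

Cap-side area A_cap = π/4 × (11.5 in)² = 103.9 in^2
Rod-side annular area A_ann = π/4 × (11.5² − 7.27²) = 62.36 in^2
For equal Q, v ∝ 1/A, so v_ret/v_ext = A_cap/A_ann.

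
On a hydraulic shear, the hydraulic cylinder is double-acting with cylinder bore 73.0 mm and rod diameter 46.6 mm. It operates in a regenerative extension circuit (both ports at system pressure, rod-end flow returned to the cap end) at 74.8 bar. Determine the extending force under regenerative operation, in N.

F ≈ 12800 N

With equal pressure on both faces, forces on the annular region cancel; the net push is pressure × rod cross-section.
Rod cross-section A_rod = π/4 × (46.6 mm)² = 1706 mm^2
F = P × A_rod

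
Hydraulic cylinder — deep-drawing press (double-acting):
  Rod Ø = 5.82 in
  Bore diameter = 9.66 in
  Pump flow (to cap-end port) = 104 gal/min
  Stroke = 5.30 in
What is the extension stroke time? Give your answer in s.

t ≈ 0.970 s

Cap-side area A_cap = π/4 × (9.66 in)² = 73.29 in^2
Swept volume V = A × L; t = V / Q = A·L / Q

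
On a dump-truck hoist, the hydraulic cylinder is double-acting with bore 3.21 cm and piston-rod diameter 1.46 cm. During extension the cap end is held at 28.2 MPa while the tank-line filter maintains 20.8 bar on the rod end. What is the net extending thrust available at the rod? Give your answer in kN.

F ≈ 21.5 kN

Cap-side area A_cap = π/4 × (3.21 cm)² = 8.093 cm^2
Rod-side annular area A_ann = π/4 × (3.21² − 1.46²) = 6.419 cm^2
Net thrust = P_cap·A_cap − P_rod·A_ann = 22.82 kN − 1.335 kN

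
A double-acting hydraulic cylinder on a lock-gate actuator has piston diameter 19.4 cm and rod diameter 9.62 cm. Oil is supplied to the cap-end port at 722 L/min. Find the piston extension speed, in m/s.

Cap-side area A_cap = π/4 × (19.4 cm)² = 295.6 cm^2
v = Q / A

v ≈ 0.407 m/s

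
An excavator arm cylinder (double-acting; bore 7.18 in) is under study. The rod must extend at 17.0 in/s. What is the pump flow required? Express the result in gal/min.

Q ≈ 179 gal/min

Cap-side area A_cap = π/4 × (7.18 in)² = 40.49 in^2
Q = A × v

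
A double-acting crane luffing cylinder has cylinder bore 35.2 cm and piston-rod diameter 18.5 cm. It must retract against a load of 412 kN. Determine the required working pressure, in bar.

P ≈ 58.5 bar

Rod-side annular area A_ann = π/4 × (35.2² − 18.5²) = 704.3 cm^2
Retraction: pressure acts on the annular area.
P = F / A = 412 kN / A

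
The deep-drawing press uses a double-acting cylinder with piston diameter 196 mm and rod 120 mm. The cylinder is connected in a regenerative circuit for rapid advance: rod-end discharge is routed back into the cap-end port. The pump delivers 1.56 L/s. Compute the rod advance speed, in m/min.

In regeneration the rod-end outflow joins the pump flow into the cap end, so the net volume the pump must supply per unit advance equals the rod cross-section area.
Rod cross-section A_rod = π/4 × (120 mm)² = 11310 mm^2
v = Q_pump / A_rod

v ≈ 8.28 m/min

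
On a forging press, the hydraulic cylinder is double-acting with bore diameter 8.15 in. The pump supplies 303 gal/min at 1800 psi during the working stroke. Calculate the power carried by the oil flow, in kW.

Hydraulic power = P × Q

W ≈ 237 kW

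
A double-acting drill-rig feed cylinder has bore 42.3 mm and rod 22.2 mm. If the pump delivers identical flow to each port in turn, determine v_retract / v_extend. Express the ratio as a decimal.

v_ret/v_ext ≈ 1.38

Cap-side area A_cap = π/4 × (42.3 mm)² = 1405 mm^2
Rod-side annular area A_ann = π/4 × (42.3² − 22.2²) = 1018 mm^2
For equal Q, v ∝ 1/A, so v_ret/v_ext = A_cap/A_ann.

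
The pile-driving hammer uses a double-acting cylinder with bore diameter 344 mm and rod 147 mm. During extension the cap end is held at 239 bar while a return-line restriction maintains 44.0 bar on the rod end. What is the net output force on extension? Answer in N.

Cap-side area A_cap = π/4 × (344 mm)² = 92940 mm^2
Rod-side annular area A_ann = π/4 × (344² − 147²) = 75970 mm^2
Net thrust = P_cap·A_cap − P_rod·A_ann = 2.221e6 N − 3.343e5 N

F ≈ 1.89e6 N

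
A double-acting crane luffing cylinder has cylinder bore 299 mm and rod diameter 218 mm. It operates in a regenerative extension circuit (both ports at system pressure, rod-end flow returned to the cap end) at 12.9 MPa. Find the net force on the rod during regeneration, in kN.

F ≈ 481 kN

With equal pressure on both faces, forces on the annular region cancel; the net push is pressure × rod cross-section.
Rod cross-section A_rod = π/4 × (218 mm)² = 37330 mm^2
F = P × A_rod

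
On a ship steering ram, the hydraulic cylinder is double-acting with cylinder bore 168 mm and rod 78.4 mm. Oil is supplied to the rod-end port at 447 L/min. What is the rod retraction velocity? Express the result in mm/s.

Rod-side annular area A_ann = π/4 × (168² − 78.4²) = 17340 mm^2
Flow into the rod-end port fills the annular volume.
v = Q / A

v ≈ 430 mm/s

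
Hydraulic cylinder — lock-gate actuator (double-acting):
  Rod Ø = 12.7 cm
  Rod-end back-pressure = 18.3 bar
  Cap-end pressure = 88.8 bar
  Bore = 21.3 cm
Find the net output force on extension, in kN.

Cap-side area A_cap = π/4 × (21.3 cm)² = 356.3 cm^2
Rod-side annular area A_ann = π/4 × (21.3² − 12.7²) = 229.7 cm^2
Net thrust = P_cap·A_cap − P_rod·A_ann = 316.4 kN − 42.03 kN

F ≈ 274 kN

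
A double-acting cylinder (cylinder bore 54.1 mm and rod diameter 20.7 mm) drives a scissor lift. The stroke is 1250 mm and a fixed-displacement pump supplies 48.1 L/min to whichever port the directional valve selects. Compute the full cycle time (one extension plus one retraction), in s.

t ≈ 6.64 s

Cap-side area A_cap = π/4 × (54.1 mm)² = 2299 mm^2
Rod-side annular area A_ann = π/4 × (54.1² − 20.7²) = 1962 mm^2
t_ext = A_cap·L/Q = 3.584 s
t_ret = A_ann·L/Q = 3.060 s
t_cycle = t_ext + t_ret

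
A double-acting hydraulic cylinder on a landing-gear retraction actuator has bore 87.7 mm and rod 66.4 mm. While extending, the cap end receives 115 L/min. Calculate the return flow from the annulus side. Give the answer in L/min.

Cap-side area A_cap = π/4 × (87.7 mm)² = 6041 mm^2
Rod-side annular area A_ann = π/4 × (87.7² − 66.4²) = 2578 mm^2
Piston speed v = Q_in/A_cap; rod-end outflow Q_out = v × A_ann = Q_in × A_ann/A_cap.

Q_out ≈ 49.1 L/min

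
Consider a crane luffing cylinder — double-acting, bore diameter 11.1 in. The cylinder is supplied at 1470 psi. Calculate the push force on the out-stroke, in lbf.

F ≈ 1.42e5 lbf

Cap-side area A_cap = π/4 × (11.1 in)² = 96.77 in^2
F = P × A_cap = 1470 psi × A_cap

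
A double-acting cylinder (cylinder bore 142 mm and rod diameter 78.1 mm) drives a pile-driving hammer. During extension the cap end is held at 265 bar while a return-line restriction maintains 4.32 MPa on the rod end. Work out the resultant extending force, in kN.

F ≈ 372 kN

Cap-side area A_cap = π/4 × (142 mm)² = 15840 mm^2
Rod-side annular area A_ann = π/4 × (142² − 78.1²) = 11050 mm^2
Net thrust = P_cap·A_cap − P_rod·A_ann = 419.7 kN − 47.72 kN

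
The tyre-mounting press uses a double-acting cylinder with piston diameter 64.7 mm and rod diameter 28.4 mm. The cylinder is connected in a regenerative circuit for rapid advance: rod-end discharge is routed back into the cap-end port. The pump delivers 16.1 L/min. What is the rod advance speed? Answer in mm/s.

In regeneration the rod-end outflow joins the pump flow into the cap end, so the net volume the pump must supply per unit advance equals the rod cross-section area.
Rod cross-section A_rod = π/4 × (28.4 mm)² = 633.5 mm^2
v = Q_pump / A_rod

v ≈ 424 mm/s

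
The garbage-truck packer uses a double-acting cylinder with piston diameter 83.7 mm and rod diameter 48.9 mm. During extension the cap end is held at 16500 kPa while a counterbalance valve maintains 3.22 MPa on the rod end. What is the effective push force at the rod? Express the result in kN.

Cap-side area A_cap = π/4 × (83.7 mm)² = 5502 mm^2
Rod-side annular area A_ann = π/4 × (83.7² − 48.9²) = 3624 mm^2
Net thrust = P_cap·A_cap − P_rod·A_ann = 90.79 kN − 11.67 kN

F ≈ 79.1 kN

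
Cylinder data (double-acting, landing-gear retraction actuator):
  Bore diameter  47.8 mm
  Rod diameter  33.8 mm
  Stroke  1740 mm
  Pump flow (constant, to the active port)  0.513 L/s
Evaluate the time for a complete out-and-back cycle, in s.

Cap-side area A_cap = π/4 × (47.8 mm)² = 1795 mm^2
Rod-side annular area A_ann = π/4 × (47.8² − 33.8²) = 897.2 mm^2
t_ext = A_cap·L/Q = 6.087 s
t_ret = A_ann·L/Q = 3.043 s
t_cycle = t_ext + t_ret

t ≈ 9.13 s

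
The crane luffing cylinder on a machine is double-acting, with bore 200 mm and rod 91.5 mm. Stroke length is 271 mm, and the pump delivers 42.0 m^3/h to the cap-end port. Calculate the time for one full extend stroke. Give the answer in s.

t ≈ 0.730 s

Cap-side area A_cap = π/4 × (200 mm)² = 31420 mm^2
Swept volume V = A × L; t = V / Q = A·L / Q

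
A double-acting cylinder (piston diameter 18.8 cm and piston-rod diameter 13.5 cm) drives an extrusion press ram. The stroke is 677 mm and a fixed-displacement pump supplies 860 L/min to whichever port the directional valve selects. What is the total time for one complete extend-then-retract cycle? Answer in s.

Cap-side area A_cap = π/4 × (18.8 cm)² = 277.6 cm^2
Rod-side annular area A_ann = π/4 × (18.8² − 13.5²) = 134.5 cm^2
t_ext = A_cap·L/Q = 1.311 s
t_ret = A_ann·L/Q = 0.6351 s
t_cycle = t_ext + t_ret

t ≈ 1.95 s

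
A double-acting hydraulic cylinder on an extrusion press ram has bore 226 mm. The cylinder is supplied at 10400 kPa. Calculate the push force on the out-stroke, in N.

F ≈ 4.17e5 N

Cap-side area A_cap = π/4 × (226 mm)² = 40110 mm^2
F = P × A_cap = 10400 kPa × A_cap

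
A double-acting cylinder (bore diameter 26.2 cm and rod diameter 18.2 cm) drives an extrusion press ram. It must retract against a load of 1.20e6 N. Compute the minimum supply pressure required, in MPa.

Rod-side annular area A_ann = π/4 × (26.2² − 18.2²) = 279.0 cm^2
Retraction: pressure acts on the annular area.
P = F / A = 1.20e6 N / A

P ≈ 43.0 MPa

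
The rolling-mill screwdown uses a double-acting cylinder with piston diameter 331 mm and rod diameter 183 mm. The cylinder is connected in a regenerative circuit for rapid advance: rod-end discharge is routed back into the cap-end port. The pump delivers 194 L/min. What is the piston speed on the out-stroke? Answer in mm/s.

v ≈ 123 mm/s

In regeneration the rod-end outflow joins the pump flow into the cap end, so the net volume the pump must supply per unit advance equals the rod cross-section area.
Rod cross-section A_rod = π/4 × (183 mm)² = 26300 mm^2
v = Q_pump / A_rod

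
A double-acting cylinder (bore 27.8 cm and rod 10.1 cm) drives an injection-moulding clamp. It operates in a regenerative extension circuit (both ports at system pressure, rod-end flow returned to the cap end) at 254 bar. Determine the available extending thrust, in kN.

F ≈ 204 kN

With equal pressure on both faces, forces on the annular region cancel; the net push is pressure × rod cross-section.
Rod cross-section A_rod = π/4 × (10.1 cm)² = 80.12 cm^2
F = P × A_rod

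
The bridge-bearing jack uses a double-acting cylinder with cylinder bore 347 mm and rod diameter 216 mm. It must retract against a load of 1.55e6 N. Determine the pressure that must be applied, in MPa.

P ≈ 26.8 MPa

Rod-side annular area A_ann = π/4 × (347² − 216²) = 57930 mm^2
Retraction: pressure acts on the annular area.
P = F / A = 1.55e6 N / A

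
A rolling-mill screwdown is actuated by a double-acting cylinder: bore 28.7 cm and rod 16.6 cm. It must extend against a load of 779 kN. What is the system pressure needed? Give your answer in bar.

P ≈ 120 bar

Cap-side area A_cap = π/4 × (28.7 cm)² = 646.9 cm^2
P = F / A = 779 kN / A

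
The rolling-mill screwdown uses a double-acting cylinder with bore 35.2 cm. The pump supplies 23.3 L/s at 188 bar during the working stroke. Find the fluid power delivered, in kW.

W ≈ 438 kW

Hydraulic power = P × Q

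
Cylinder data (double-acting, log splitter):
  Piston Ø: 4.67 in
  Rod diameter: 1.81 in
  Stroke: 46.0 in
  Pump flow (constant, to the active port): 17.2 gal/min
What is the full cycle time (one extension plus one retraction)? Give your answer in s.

t ≈ 22.0 s

Cap-side area A_cap = π/4 × (4.67 in)² = 17.13 in^2
Rod-side annular area A_ann = π/4 × (4.67² − 1.81²) = 14.56 in^2
t_ext = A_cap·L/Q = 11.90 s
t_ret = A_ann·L/Q = 10.11 s
t_cycle = t_ext + t_ret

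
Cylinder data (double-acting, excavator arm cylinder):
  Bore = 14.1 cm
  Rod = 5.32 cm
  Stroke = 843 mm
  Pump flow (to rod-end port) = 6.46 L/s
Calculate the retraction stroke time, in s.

Rod-side annular area A_ann = π/4 × (14.1² − 5.32²) = 133.9 cm^2
Swept volume V = A × L; t = V / Q = A·L / Q

t ≈ 1.75 s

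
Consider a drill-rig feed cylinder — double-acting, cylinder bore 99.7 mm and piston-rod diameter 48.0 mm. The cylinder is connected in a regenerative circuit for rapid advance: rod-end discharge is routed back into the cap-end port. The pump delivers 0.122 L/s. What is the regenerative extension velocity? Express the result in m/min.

In regeneration the rod-end outflow joins the pump flow into the cap end, so the net volume the pump must supply per unit advance equals the rod cross-section area.
Rod cross-section A_rod = π/4 × (48.0 mm)² = 1810 mm^2
v = Q_pump / A_rod

v ≈ 4.05 m/min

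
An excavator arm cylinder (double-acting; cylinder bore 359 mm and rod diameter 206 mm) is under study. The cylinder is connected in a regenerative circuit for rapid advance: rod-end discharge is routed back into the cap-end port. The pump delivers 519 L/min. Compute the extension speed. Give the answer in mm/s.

In regeneration the rod-end outflow joins the pump flow into the cap end, so the net volume the pump must supply per unit advance equals the rod cross-section area.
Rod cross-section A_rod = π/4 × (206 mm)² = 33330 mm^2
v = Q_pump / A_rod

v ≈ 260 mm/s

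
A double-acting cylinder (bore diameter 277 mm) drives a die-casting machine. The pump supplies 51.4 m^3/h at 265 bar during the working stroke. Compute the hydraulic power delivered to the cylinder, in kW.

Hydraulic power = P × Q

W ≈ 378 kW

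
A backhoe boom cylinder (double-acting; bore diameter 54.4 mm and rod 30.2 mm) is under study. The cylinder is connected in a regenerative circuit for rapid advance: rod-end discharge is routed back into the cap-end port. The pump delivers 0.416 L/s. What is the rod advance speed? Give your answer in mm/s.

In regeneration the rod-end outflow joins the pump flow into the cap end, so the net volume the pump must supply per unit advance equals the rod cross-section area.
Rod cross-section A_rod = π/4 × (30.2 mm)² = 716.3 mm^2
v = Q_pump / A_rod

v ≈ 581 mm/s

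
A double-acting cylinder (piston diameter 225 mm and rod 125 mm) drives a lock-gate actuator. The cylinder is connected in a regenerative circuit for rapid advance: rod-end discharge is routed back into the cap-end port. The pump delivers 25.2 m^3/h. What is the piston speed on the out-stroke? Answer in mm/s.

v ≈ 570 mm/s

In regeneration the rod-end outflow joins the pump flow into the cap end, so the net volume the pump must supply per unit advance equals the rod cross-section area.
Rod cross-section A_rod = π/4 × (125 mm)² = 12270 mm^2
v = Q_pump / A_rod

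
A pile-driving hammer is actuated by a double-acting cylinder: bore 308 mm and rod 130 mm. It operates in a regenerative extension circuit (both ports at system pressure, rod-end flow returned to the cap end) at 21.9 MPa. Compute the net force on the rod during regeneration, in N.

With equal pressure on both faces, forces on the annular region cancel; the net push is pressure × rod cross-section.
Rod cross-section A_rod = π/4 × (130 mm)² = 13270 mm^2
F = P × A_rod

F ≈ 2.91e5 N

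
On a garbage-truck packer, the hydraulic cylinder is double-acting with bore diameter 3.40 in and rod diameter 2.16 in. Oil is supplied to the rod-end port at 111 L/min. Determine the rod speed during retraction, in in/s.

v ≈ 20.8 in/s

Rod-side annular area A_ann = π/4 × (3.40² − 2.16²) = 5.415 in^2
Flow into the rod-end port fills the annular volume.
v = Q / A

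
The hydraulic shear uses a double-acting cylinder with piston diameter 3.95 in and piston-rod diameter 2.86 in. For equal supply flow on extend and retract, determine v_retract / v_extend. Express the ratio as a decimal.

v_ret/v_ext ≈ 2.10

Cap-side area A_cap = π/4 × (3.95 in)² = 12.25 in^2
Rod-side annular area A_ann = π/4 × (3.95² − 2.86²) = 5.830 in^2
For equal Q, v ∝ 1/A, so v_ret/v_ext = A_cap/A_ann.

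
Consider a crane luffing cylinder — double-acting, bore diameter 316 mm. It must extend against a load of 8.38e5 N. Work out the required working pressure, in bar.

P ≈ 107 bar

Cap-side area A_cap = π/4 × (316 mm)² = 78430 mm^2
P = F / A = 8.38e5 N / A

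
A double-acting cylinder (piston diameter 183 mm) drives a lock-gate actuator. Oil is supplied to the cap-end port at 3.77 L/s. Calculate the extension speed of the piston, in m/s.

v ≈ 0.143 m/s

Cap-side area A_cap = π/4 × (183 mm)² = 26300 mm^2
v = Q / A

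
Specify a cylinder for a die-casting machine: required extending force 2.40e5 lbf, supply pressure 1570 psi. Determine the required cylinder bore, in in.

D ≈ 14.0 in

Extension force acts on the full piston face: F = P × (π/4)D².
D = √(4F / (πP)) = √(4 × 2.40e5 lbf / (π × 1570 psi))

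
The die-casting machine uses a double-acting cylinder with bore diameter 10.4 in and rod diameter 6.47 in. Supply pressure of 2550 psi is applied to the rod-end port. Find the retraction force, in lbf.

F ≈ 1.33e5 lbf

Rod-side annular area A_ann = π/4 × (10.4² − 6.47²) = 52.07 in^2
On retraction the pressure acts on the annular area (bore minus rod).
F = P × A_ann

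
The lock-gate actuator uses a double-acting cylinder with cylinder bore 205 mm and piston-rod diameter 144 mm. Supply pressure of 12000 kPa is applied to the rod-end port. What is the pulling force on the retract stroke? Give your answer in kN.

Rod-side annular area A_ann = π/4 × (205² − 144²) = 16720 mm^2
On retraction the pressure acts on the annular area (bore minus rod).
F = P × A_ann

F ≈ 201 kN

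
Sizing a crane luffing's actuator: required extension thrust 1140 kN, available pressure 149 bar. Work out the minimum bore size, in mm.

D ≈ 312 mm

Extension force acts on the full piston face: F = P × (π/4)D².
D = √(4F / (πP)) = √(4 × 1140 kN / (π × 149 bar))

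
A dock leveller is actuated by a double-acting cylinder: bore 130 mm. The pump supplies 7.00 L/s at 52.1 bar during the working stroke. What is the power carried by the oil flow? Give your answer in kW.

W ≈ 36.5 kW

Hydraulic power = P × Q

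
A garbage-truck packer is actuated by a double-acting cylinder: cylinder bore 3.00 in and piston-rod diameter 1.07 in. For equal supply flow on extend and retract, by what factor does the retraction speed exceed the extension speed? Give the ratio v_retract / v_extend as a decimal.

Cap-side area A_cap = π/4 × (3.00 in)² = 7.069 in^2
Rod-side annular area A_ann = π/4 × (3.00² − 1.07²) = 6.169 in^2
For equal Q, v ∝ 1/A, so v_ret/v_ext = A_cap/A_ann.

v_ret/v_ext ≈ 1.15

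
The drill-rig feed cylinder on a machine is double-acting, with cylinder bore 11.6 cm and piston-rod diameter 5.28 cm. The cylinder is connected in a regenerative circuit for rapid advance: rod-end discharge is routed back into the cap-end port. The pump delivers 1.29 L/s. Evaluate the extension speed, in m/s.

In regeneration the rod-end outflow joins the pump flow into the cap end, so the net volume the pump must supply per unit advance equals the rod cross-section area.
Rod cross-section A_rod = π/4 × (5.28 cm)² = 21.90 cm^2
v = Q_pump / A_rod

v ≈ 0.589 m/s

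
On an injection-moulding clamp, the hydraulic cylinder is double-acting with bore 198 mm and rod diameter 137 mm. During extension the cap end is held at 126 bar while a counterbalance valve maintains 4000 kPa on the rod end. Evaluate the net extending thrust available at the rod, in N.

Cap-side area A_cap = π/4 × (198 mm)² = 30790 mm^2
Rod-side annular area A_ann = π/4 × (198² − 137²) = 16050 mm^2
Net thrust = P_cap·A_cap − P_rod·A_ann = 3.880e5 N − 64200 N

F ≈ 3.24e5 N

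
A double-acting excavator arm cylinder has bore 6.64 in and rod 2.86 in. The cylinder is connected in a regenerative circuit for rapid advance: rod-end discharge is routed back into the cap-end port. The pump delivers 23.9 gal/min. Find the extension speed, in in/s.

In regeneration the rod-end outflow joins the pump flow into the cap end, so the net volume the pump must supply per unit advance equals the rod cross-section area.
Rod cross-section A_rod = π/4 × (2.86 in)² = 6.424 in^2
v = Q_pump / A_rod

v ≈ 14.3 in/s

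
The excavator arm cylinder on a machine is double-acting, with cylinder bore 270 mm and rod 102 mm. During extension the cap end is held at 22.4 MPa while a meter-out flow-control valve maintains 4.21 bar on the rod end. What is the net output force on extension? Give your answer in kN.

F ≈ 1260 kN

Cap-side area A_cap = π/4 × (270 mm)² = 57260 mm^2
Rod-side annular area A_ann = π/4 × (270² − 102²) = 49080 mm^2
Net thrust = P_cap·A_cap − P_rod·A_ann = 1283 kN − 20.66 kN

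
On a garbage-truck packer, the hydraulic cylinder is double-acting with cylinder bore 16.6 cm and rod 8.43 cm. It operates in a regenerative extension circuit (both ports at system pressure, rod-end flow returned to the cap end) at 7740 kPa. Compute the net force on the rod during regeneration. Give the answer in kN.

F ≈ 43.2 kN

With equal pressure on both faces, forces on the annular region cancel; the net push is pressure × rod cross-section.
Rod cross-section A_rod = π/4 × (8.43 cm)² = 55.81 cm^2
F = P × A_rod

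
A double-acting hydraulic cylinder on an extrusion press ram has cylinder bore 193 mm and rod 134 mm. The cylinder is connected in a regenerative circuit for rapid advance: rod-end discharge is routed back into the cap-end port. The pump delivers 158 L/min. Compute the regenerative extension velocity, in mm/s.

In regeneration the rod-end outflow joins the pump flow into the cap end, so the net volume the pump must supply per unit advance equals the rod cross-section area.
Rod cross-section A_rod = π/4 × (134 mm)² = 14100 mm^2
v = Q_pump / A_rod

v ≈ 187 mm/s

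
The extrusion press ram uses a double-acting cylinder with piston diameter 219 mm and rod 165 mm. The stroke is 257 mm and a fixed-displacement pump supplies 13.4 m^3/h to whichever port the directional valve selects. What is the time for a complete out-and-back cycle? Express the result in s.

t ≈ 3.73 s

Cap-side area A_cap = π/4 × (219 mm)² = 37670 mm^2
Rod-side annular area A_ann = π/4 × (219² − 165²) = 16290 mm^2
t_ext = A_cap·L/Q = 2.601 s
t_ret = A_ann·L/Q = 1.124 s
t_cycle = t_ext + t_ret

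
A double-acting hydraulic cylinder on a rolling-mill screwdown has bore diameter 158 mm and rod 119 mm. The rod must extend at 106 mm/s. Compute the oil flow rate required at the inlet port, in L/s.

Q ≈ 2.08 L/s

Cap-side area A_cap = π/4 × (158 mm)² = 19610 mm^2
Q = A × v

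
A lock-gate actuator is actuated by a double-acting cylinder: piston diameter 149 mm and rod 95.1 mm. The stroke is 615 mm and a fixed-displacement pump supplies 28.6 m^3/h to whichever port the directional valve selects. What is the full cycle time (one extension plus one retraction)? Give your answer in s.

Cap-side area A_cap = π/4 × (149 mm)² = 17440 mm^2
Rod-side annular area A_ann = π/4 × (149² − 95.1²) = 10330 mm^2
t_ext = A_cap·L/Q = 1.350 s
t_ret = A_ann·L/Q = 0.7999 s
t_cycle = t_ext + t_ret

t ≈ 2.15 s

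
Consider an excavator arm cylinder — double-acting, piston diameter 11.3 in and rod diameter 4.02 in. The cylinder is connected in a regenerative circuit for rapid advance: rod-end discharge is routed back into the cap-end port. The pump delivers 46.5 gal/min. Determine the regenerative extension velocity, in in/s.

In regeneration the rod-end outflow joins the pump flow into the cap end, so the net volume the pump must supply per unit advance equals the rod cross-section area.
Rod cross-section A_rod = π/4 × (4.02 in)² = 12.69 in^2
v = Q_pump / A_rod

v ≈ 14.1 in/s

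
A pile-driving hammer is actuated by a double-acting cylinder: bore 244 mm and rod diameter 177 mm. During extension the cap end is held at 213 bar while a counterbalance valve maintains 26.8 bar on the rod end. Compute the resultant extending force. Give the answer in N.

Cap-side area A_cap = π/4 × (244 mm)² = 46760 mm^2
Rod-side annular area A_ann = π/4 × (244² − 177²) = 22150 mm^2
Net thrust = P_cap·A_cap − P_rod·A_ann = 9.960e5 N − 59370 N

F ≈ 9.37e5 N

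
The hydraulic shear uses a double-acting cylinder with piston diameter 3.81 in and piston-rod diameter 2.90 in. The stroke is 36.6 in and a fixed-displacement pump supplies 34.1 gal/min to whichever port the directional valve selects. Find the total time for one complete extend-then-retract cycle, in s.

Cap-side area A_cap = π/4 × (3.81 in)² = 11.40 in^2
Rod-side annular area A_ann = π/4 × (3.81² − 2.90²) = 4.796 in^2
t_ext = A_cap·L/Q = 3.178 s
t_ret = A_ann·L/Q = 1.337 s
t_cycle = t_ext + t_ret

t ≈ 4.52 s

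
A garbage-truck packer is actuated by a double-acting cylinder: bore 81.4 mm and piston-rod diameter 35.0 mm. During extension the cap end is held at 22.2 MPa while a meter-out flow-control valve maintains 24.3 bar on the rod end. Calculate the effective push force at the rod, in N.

Cap-side area A_cap = π/4 × (81.4 mm)² = 5204 mm^2
Rod-side annular area A_ann = π/4 × (81.4² − 35.0²) = 4242 mm^2
Net thrust = P_cap·A_cap − P_rod·A_ann = 1.155e5 N − 10310 N

F ≈ 1.05e5 N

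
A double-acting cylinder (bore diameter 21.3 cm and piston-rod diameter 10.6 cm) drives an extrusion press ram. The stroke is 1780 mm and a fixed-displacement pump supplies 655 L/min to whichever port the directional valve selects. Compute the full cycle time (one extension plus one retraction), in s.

Cap-side area A_cap = π/4 × (21.3 cm)² = 356.3 cm^2
Rod-side annular area A_ann = π/4 × (21.3² − 10.6²) = 268.1 cm^2
t_ext = A_cap·L/Q = 5.810 s
t_ret = A_ann·L/Q = 4.371 s
t_cycle = t_ext + t_ret

t ≈ 10.2 s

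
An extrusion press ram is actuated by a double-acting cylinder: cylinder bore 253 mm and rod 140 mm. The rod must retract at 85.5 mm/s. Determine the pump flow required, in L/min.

Rod-side annular area A_ann = π/4 × (253² − 140²) = 34880 mm^2
Q = A × v

Q ≈ 179 L/min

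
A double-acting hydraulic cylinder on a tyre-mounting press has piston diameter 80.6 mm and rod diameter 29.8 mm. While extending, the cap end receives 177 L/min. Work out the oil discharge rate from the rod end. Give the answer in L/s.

Q_out ≈ 2.55 L/s

Cap-side area A_cap = π/4 × (80.6 mm)² = 5102 mm^2
Rod-side annular area A_ann = π/4 × (80.6² − 29.8²) = 4405 mm^2
Piston speed v = Q_in/A_cap; rod-end outflow Q_out = v × A_ann = Q_in × A_ann/A_cap.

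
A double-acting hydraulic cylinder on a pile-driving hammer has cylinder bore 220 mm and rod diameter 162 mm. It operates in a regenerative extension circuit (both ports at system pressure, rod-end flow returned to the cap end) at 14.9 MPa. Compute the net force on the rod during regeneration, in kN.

With equal pressure on both faces, forces on the annular region cancel; the net push is pressure × rod cross-section.
Rod cross-section A_rod = π/4 × (162 mm)² = 20610 mm^2
F = P × A_rod

F ≈ 307 kN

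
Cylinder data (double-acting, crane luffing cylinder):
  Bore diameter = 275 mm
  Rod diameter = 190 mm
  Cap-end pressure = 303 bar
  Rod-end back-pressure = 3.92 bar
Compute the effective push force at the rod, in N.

F ≈ 1.79e6 N

Cap-side area A_cap = π/4 × (275 mm)² = 59400 mm^2
Rod-side annular area A_ann = π/4 × (275² − 190²) = 31040 mm^2
Net thrust = P_cap·A_cap − P_rod·A_ann = 1.800e6 N − 12170 N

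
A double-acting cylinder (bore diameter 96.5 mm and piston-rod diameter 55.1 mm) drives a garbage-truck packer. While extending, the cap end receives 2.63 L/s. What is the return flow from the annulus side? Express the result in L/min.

Cap-side area A_cap = π/4 × (96.5 mm)² = 7314 mm^2
Rod-side annular area A_ann = π/4 × (96.5² − 55.1²) = 4929 mm^2
Piston speed v = Q_in/A_cap; rod-end outflow Q_out = v × A_ann = Q_in × A_ann/A_cap.

Q_out ≈ 106 L/min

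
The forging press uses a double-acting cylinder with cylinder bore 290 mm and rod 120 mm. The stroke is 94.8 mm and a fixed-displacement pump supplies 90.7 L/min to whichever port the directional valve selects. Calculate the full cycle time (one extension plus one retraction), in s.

t ≈ 7.58 s

Cap-side area A_cap = π/4 × (290 mm)² = 66050 mm^2
Rod-side annular area A_ann = π/4 × (290² − 120²) = 54740 mm^2
t_ext = A_cap·L/Q = 4.142 s
t_ret = A_ann·L/Q = 3.433 s
t_cycle = t_ext + t_ret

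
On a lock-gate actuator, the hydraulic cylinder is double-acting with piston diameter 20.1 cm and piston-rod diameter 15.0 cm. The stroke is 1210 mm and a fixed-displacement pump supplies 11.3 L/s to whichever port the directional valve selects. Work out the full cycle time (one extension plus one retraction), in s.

t ≈ 4.90 s

Cap-side area A_cap = π/4 × (20.1 cm)² = 317.3 cm^2
Rod-side annular area A_ann = π/4 × (20.1² − 15.0²) = 140.6 cm^2
t_ext = A_cap·L/Q = 3.398 s
t_ret = A_ann·L/Q = 1.505 s
t_cycle = t_ext + t_ret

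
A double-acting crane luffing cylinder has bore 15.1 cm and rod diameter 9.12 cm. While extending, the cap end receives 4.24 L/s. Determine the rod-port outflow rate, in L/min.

Q_out ≈ 162 L/min

Cap-side area A_cap = π/4 × (15.1 cm)² = 179.1 cm^2
Rod-side annular area A_ann = π/4 × (15.1² − 9.12²) = 113.8 cm^2
Piston speed v = Q_in/A_cap; rod-end outflow Q_out = v × A_ann = Q_in × A_ann/A_cap.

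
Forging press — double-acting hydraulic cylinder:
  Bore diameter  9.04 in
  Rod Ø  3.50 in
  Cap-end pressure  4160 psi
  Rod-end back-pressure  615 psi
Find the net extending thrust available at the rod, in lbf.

Cap-side area A_cap = π/4 × (9.04 in)² = 64.18 in^2
Rod-side annular area A_ann = π/4 × (9.04² − 3.50²) = 54.56 in^2
Net thrust = P_cap·A_cap − P_rod·A_ann = 2.670e5 lbf − 33560 lbf

F ≈ 2.33e5 lbf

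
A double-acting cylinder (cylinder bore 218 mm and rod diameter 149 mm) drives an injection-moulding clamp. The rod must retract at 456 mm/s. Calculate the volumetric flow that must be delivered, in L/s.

Q ≈ 9.07 L/s

Rod-side annular area A_ann = π/4 × (218² − 149²) = 19890 mm^2
Q = A × v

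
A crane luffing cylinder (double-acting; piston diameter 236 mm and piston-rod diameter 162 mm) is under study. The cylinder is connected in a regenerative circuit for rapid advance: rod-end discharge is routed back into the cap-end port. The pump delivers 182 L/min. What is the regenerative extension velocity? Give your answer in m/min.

v ≈ 8.83 m/min

In regeneration the rod-end outflow joins the pump flow into the cap end, so the net volume the pump must supply per unit advance equals the rod cross-section area.
Rod cross-section A_rod = π/4 × (162 mm)² = 20610 mm^2
v = Q_pump / A_rod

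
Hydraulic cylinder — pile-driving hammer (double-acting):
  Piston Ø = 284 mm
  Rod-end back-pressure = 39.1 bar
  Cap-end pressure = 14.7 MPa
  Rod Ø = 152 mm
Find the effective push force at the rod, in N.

Cap-side area A_cap = π/4 × (284 mm)² = 63350 mm^2
Rod-side annular area A_ann = π/4 × (284² − 152²) = 45200 mm^2
Net thrust = P_cap·A_cap − P_rod·A_ann = 9.312e5 N − 1.767e5 N

F ≈ 7.54e5 N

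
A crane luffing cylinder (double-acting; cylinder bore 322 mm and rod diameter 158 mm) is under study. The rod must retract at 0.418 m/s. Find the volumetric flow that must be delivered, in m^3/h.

Rod-side annular area A_ann = π/4 × (322² − 158²) = 61830 mm^2
Q = A × v

Q ≈ 93.0 m^3/h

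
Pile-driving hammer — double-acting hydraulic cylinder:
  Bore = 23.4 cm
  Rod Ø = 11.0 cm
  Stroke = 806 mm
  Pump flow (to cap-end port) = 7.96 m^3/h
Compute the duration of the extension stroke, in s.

t ≈ 15.7 s

Cap-side area A_cap = π/4 × (23.4 cm)² = 430.1 cm^2
Swept volume V = A × L; t = V / Q = A·L / Q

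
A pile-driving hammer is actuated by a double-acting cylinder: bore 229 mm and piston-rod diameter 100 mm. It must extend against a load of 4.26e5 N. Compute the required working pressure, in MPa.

Cap-side area A_cap = π/4 × (229 mm)² = 41190 mm^2
P = F / A = 4.26e5 N / A

P ≈ 10.3 MPa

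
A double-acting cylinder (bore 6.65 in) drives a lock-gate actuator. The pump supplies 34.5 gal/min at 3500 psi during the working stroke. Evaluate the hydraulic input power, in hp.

W ≈ 70.4 hp

Hydraulic power = P × Q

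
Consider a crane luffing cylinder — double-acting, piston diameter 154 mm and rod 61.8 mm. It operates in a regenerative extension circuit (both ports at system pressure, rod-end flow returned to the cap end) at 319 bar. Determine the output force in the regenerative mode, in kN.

F ≈ 95.7 kN

With equal pressure on both faces, forces on the annular region cancel; the net push is pressure × rod cross-section.
Rod cross-section A_rod = π/4 × (61.8 mm)² = 3000 mm^2
F = P × A_rod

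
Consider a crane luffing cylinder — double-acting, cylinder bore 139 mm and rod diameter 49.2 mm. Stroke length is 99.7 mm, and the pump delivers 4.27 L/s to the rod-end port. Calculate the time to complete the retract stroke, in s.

Rod-side annular area A_ann = π/4 × (139² − 49.2²) = 13270 mm^2
Swept volume V = A × L; t = V / Q = A·L / Q

t ≈ 0.310 s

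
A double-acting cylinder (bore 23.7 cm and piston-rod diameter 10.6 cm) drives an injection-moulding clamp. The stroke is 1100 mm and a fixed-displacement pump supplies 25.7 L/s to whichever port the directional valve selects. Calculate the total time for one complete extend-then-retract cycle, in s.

Cap-side area A_cap = π/4 × (23.7 cm)² = 441.2 cm^2
Rod-side annular area A_ann = π/4 × (23.7² − 10.6²) = 352.9 cm^2
t_ext = A_cap·L/Q = 1.888 s
t_ret = A_ann·L/Q = 1.510 s
t_cycle = t_ext + t_ret

t ≈ 3.40 s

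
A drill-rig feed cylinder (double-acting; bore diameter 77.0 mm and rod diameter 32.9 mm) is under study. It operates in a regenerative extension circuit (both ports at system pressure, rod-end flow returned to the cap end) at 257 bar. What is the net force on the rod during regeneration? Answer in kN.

With equal pressure on both faces, forces on the annular region cancel; the net push is pressure × rod cross-section.
Rod cross-section A_rod = π/4 × (32.9 mm)² = 850.1 mm^2
F = P × A_rod

F ≈ 21.8 kN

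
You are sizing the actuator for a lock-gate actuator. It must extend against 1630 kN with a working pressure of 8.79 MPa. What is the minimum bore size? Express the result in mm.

D ≈ 486 mm

Extension force acts on the full piston face: F = P × (π/4)D².
D = √(4F / (πP)) = √(4 × 1630 kN / (π × 8.79 MPa))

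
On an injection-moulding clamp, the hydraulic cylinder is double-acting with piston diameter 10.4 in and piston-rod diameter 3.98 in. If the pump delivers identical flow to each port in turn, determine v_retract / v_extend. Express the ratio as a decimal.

Cap-side area A_cap = π/4 × (10.4 in)² = 84.95 in^2
Rod-side annular area A_ann = π/4 × (10.4² − 3.98²) = 72.51 in^2
For equal Q, v ∝ 1/A, so v_ret/v_ext = A_cap/A_ann.

v_ret/v_ext ≈ 1.17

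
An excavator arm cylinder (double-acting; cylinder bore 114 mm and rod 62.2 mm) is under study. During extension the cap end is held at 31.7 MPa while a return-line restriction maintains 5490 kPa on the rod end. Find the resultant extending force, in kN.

F ≈ 284 kN

Cap-side area A_cap = π/4 × (114 mm)² = 10210 mm^2
Rod-side annular area A_ann = π/4 × (114² − 62.2²) = 7168 mm^2
Net thrust = P_cap·A_cap − P_rod·A_ann = 323.6 kN − 39.35 kN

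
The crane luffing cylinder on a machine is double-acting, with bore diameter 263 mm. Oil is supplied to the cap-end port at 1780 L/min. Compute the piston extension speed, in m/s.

v ≈ 0.546 m/s

Cap-side area A_cap = π/4 × (263 mm)² = 54330 mm^2
v = Q / A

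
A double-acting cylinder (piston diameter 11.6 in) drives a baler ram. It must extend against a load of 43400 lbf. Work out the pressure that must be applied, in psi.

P ≈ 411 psi

Cap-side area A_cap = π/4 × (11.6 in)² = 105.7 in^2
P = F / A = 43400 lbf / A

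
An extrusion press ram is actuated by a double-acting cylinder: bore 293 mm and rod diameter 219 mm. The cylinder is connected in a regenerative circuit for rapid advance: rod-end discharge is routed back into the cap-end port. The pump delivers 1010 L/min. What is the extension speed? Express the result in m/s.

In regeneration the rod-end outflow joins the pump flow into the cap end, so the net volume the pump must supply per unit advance equals the rod cross-section area.
Rod cross-section A_rod = π/4 × (219 mm)² = 37670 mm^2
v = Q_pump / A_rod

v ≈ 0.447 m/s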